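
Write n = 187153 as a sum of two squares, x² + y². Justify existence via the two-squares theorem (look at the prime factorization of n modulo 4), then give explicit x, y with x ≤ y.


Step 1: Factor n = 187153 = 17 · 101 · 109.
Step 2: Check the mod-4 condition on each prime factor: 17 ≡ 1 (mod 4), exponent 1; 101 ≡ 1 (mod 4), exponent 1; 109 ≡ 1 (mod 4), exponent 1.
All primes ≡ 3 (mod 4) appear to even exponent (or don't appear), so by the two-squares theorem n IS expressible as a sum of two squares.
Step 3: Build a representation. Here n = 17 · 101 · 109 is a product of primes ≡ 1 (mod 4). Each prime p ≡ 1 (mod 4) is itself a sum of two squares; find a² by testing p − a² for a perfect square:
  17: 17 − 1² = 16 = 4² ⇒ 17 = 1² + 4².
  101: 101 − 1² = 100 = 10² ⇒ 101 = 1² + 10².
  109: 109 − 1² = 108, 109 − 2² = 105, 109 − 3² = 100 = 10² ⇒ 109 = 3² + 10².
  Combine using the Brahmagupta–Fibonacci identity (a² + b²)(c² + d²) = (ac − bd)² + (ad + bc)² = (ac + bd)² + (ad − bc)²:
  17 · 101 = 1717: from (1² + 4²)(1² + 10²), take (1·1 − 4·10, 1·10 + 4·1) = (1 − 40, 10 + 4) = (-39, 14); dropping signs (only squares matter) gives (39, 14); check 39² + 14² = 1521 + 196 = 1717 ✓.
  1717 · 109 = 187153: from (39² + 14²)(3² + 10²), take (39·3 − 14·10, 39·10 + 14·3) = (117 − 140, 390 + 42) = (-23, 432); dropping signs (only squares matter) gives (23, 432); check 23² + 432² = 529 + 186624 = 187153 ✓.
Step 4: Order so x ≤ y and verify: 23² + 432² = 529 + 186624 = 187153 = n. ✓

n = 187153 = 23² + 432² (one valid representation with x ≤ y).


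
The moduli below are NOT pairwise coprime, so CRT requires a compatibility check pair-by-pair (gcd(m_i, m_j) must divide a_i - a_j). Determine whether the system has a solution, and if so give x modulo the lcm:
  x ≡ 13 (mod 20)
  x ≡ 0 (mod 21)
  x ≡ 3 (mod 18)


Moduli 20, 21, 18 are not pairwise coprime, so CRT works modulo lcm(m_i) when all pairwise compatibility conditions hold.
Pairwise compatibility: gcd(m_i, m_j) must divide a_i - a_j for every pair.
Merge one congruence at a time:
  Start: x ≡ 13 (mod 20).
  Combine with x ≡ 0 (mod 21): gcd(20, 21) = 1; 0 - 13 = -13, which IS divisible by 1, so compatible.
    Write x = 13 + 20·t and substitute into x ≡ 0 (mod 21): 20·t ≡ 0 − 13 = -13 (mod 21).
    Reduce coefficients mod 21: 20·t ≡ 8 (mod 21).
    The inverse of 20 mod 21 is 20 (since 20·20 = 400 = 19·21 + 1), so t ≡ 20·8 = 160 ≡ 13 (mod 21).
    Then x = 13 + 20·13 = 273, valid modulo lcm(20, 21) = 420: x ≡ 273 (mod 420).
  Combine with x ≡ 3 (mod 18): gcd(420, 18) = 6; 3 - 273 = -270, which IS divisible by 6, so compatible.
    Write x = 273 + 420·t and substitute into x ≡ 3 (mod 18): 420·t ≡ 3 − 273 = -270 (mod 18).
    Divide the congruence (and modulus) by g = 6: 70·t ≡ -45 (mod 3).
    Reduce coefficients mod 3: 1·t ≡ 0 (mod 3).
    So t ≡ 0 (mod 3).
    Then x = 273 + 420·0 = 273, valid modulo lcm(420, 18) = 1260: x ≡ 273 (mod 1260).
Verify: 273 mod 20 = 13, 273 mod 21 = 0, 273 mod 18 = 3.

x ≡ 273 (mod 1260).


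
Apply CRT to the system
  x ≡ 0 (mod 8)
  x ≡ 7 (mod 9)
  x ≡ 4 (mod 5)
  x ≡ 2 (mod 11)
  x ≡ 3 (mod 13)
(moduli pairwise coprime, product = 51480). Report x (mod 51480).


Product of moduli M = 8 · 9 · 5 · 11 · 13 = 51480.
Merge one congruence at a time:
  Start: x ≡ 0 (mod 8).
  Combine with x ≡ 7 (mod 9); new modulus lcm = 72.
    Write x = 0 + 8·t and substitute into x ≡ 7 (mod 9): 8·t ≡ 7 − 0 = 7 (mod 9).
    The inverse of 8 mod 9 is 8 (since 8·8 = 64 = 7·9 + 1), so t ≡ 8·7 = 56 ≡ 2 (mod 9).
    Then x = 0 + 8·2 = 16, valid modulo lcm(8, 9) = 72: x ≡ 16 (mod 72).
  Combine with x ≡ 4 (mod 5); new modulus lcm = 360.
    Write x = 16 + 72·t and substitute into x ≡ 4 (mod 5): 72·t ≡ 4 − 16 = -12 (mod 5).
    Reduce coefficients mod 5: 2·t ≡ 3 (mod 5).
    The inverse of 2 mod 5 is 3 (since 2·3 = 6 = 1·5 + 1), so t ≡ 3·3 = 9 ≡ 4 (mod 5).
    Then x = 16 + 72·4 = 304, valid modulo lcm(72, 5) = 360: x ≡ 304 (mod 360).
  Combine with x ≡ 2 (mod 11); new modulus lcm = 3960.
    Write x = 304 + 360·t and substitute into x ≡ 2 (mod 11): 360·t ≡ 2 − 304 = -302 (mod 11).
    Reduce coefficients mod 11: 8·t ≡ 6 (mod 11).
    The inverse of 8 mod 11 is 7 (since 8·7 = 56 = 5·11 + 1), so t ≡ 7·6 = 42 ≡ 9 (mod 11).
    Then x = 304 + 360·9 = 3544, valid modulo lcm(360, 11) = 3960: x ≡ 3544 (mod 3960).
  Combine with x ≡ 3 (mod 13); new modulus lcm = 51480.
    Write x = 3544 + 3960·t and substitute into x ≡ 3 (mod 13): 3960·t ≡ 3 − 3544 = -3541 (mod 13).
    Reduce coefficients mod 13: 8·t ≡ 8 (mod 13).
    The inverse of 8 mod 13 is 5 (since 8·5 = 40 = 3·13 + 1), so t ≡ 5·8 = 40 ≡ 1 (mod 13).
    Then x = 3544 + 3960·1 = 7504, valid modulo lcm(3960, 13) = 51480: x ≡ 7504 (mod 51480).
Verify against each original: 7504 mod 8 = 0, 7504 mod 9 = 7, 7504 mod 5 = 4, 7504 mod 11 = 2, 7504 mod 13 = 3.

x ≡ 7504 (mod 51480).


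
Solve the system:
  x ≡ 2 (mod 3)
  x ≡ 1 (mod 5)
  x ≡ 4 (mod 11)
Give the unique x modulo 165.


Moduli 3, 5, 11 are pairwise coprime; by CRT there is a unique solution modulo M = 3 · 5 · 11 = 165.
Solve pairwise, accumulating the modulus:
  Start with x ≡ 2 (mod 3).
  Combine with x ≡ 1 (mod 5): since gcd(3, 5) = 1, we get a unique residue mod 15.
    Write x = 2 + 3·t and substitute into x ≡ 1 (mod 5): 3·t ≡ 1 − 2 = -1 (mod 5).
    Reduce coefficients mod 5: 3·t ≡ 4 (mod 5).
    The inverse of 3 mod 5 is 2 (since 3·2 = 6 = 1·5 + 1), so t ≡ 2·4 = 8 ≡ 3 (mod 5).
    Then x = 2 + 3·3 = 11, valid modulo lcm(3, 5) = 15: x ≡ 11 (mod 15).
  Combine with x ≡ 4 (mod 11): since gcd(15, 11) = 1, we get a unique residue mod 165.
    Write x = 11 + 15·t and substitute into x ≡ 4 (mod 11): 15·t ≡ 4 − 11 = -7 (mod 11).
    Reduce coefficients mod 11: 4·t ≡ 4 (mod 11).
    The inverse of 4 mod 11 is 3 (since 4·3 = 12 = 1·11 + 1), so t ≡ 3·4 = 12 ≡ 1 (mod 11).
    Then x = 11 + 15·1 = 26, valid modulo lcm(15, 11) = 165: x ≡ 26 (mod 165).
Verify: 26 mod 3 = 2 ✓, 26 mod 5 = 1 ✓, 26 mod 11 = 4 ✓.

x ≡ 26 (mod 165).


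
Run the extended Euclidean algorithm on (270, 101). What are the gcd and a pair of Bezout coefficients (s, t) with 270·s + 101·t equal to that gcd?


Euclidean algorithm on (270, 101) — divide until remainder is 0:
  270 = 2 · 101 + 68
  101 = 1 · 68 + 33
  68 = 2 · 33 + 2
  33 = 16 · 2 + 1
  2 = 2 · 1 + 0
gcd(270, 101) = 1.
Track Bezout coefficients alongside the remainders: start with r₀ = 270 = a·1 + b·0 (s = 1, t = 0) and r₁ = 101 = a·0 + b·1 (s = 0, t = 1); each new remainder r_{k+1} = r_{k-1} − q_k·r_k inherits s_{k+1} = s_{k-1} − q_k·s_k, t_{k+1} = t_{k-1} − q_k·t_k, so r_k = a·s_k + b·t_k at every step:
  q = 2: r = 68, s = 1 − 2·0 = 1, t = 0 − 2·1 = -2  (check: 270·1 + 101·(-2) = 68)
  q = 1: r = 33, s = 0 − 1·1 = -1, t = 1 − 1·(-2) = 3  (check: 270·(-1) + 101·3 = 33)
  q = 2: r = 2, s = 1 − 2·(-1) = 3, t = -2 − 2·3 = -8  (check: 270·3 + 101·(-8) = 2)
  q = 16: r = 1, s = -1 − 16·3 = -49, t = 3 − 16·(-8) = 131  (check: 270·(-49) + 101·131 = 1)
The row with r = 1 (the gcd) gives the Bezout coefficients s = -49, t = 131.
Result: 270 · (-49) + 101 · (131) = 1.

gcd(270, 101) = 1; s = -49, t = 131 (check: 270·(-49) + 101·131 = 1).


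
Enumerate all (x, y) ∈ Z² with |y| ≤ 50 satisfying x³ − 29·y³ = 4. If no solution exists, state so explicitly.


The equation is x³ - 29y³ = 4. For fixed y, x³ = 29·y³ + 4, so a solution requires the RHS to be a perfect cube.
Strategy: iterate y from -50 to 50, compute RHS = 29·y³ + 4, and check whether it is a (positive or negative) perfect cube.
Check small values of y:
  y = 0: RHS = 4 is not a perfect cube.
  y = 1: RHS = 33 is not a perfect cube.
  y = -1: RHS = -25 is not a perfect cube.
  y = 2: RHS = 236 is not a perfect cube.
  y = -2: RHS = -228 is not a perfect cube.
  y = 3: RHS = 787 is not a perfect cube.
  y = -3: RHS = -779 is not a perfect cube.
Continuing the search up to |y| = 50 finds no solutions either.
No (x, y) in the scanned range satisfies the equation.

No integer solutions with |y| ≤ 50.


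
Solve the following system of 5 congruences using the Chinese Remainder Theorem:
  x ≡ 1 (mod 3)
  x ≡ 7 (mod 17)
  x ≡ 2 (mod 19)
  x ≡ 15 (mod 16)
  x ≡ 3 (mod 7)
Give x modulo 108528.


Product of moduli M = 3 · 17 · 19 · 16 · 7 = 108528.
Merge one congruence at a time:
  Start: x ≡ 1 (mod 3).
  Combine with x ≡ 7 (mod 17); new modulus lcm = 51.
    Write x = 1 + 3·t and substitute into x ≡ 7 (mod 17): 3·t ≡ 7 − 1 = 6 (mod 17).
    The inverse of 3 mod 17 is 6 (since 3·6 = 18 = 1·17 + 1), so t ≡ 6·6 = 36 ≡ 2 (mod 17).
    Then x = 1 + 3·2 = 7, valid modulo lcm(3, 17) = 51: x ≡ 7 (mod 51).
  Combine with x ≡ 2 (mod 19); new modulus lcm = 969.
    Write x = 7 + 51·t and substitute into x ≡ 2 (mod 19): 51·t ≡ 2 − 7 = -5 (mod 19).
    Reduce coefficients mod 19: 13·t ≡ 14 (mod 19).
    The inverse of 13 mod 19 is 3 (since 13·3 = 39 = 2·19 + 1), so t ≡ 3·14 = 42 ≡ 4 (mod 19).
    Then x = 7 + 51·4 = 211, valid modulo lcm(51, 19) = 969: x ≡ 211 (mod 969).
  Combine with x ≡ 15 (mod 16); new modulus lcm = 15504.
    Write x = 211 + 969·t and substitute into x ≡ 15 (mod 16): 969·t ≡ 15 − 211 = -196 (mod 16).
    Reduce coefficients mod 16: 9·t ≡ 12 (mod 16).
    The inverse of 9 mod 16 is 9 (since 9·9 = 81 = 5·16 + 1), so t ≡ 9·12 = 108 ≡ 12 (mod 16).
    Then x = 211 + 969·12 = 11839, valid modulo lcm(969, 16) = 15504: x ≡ 11839 (mod 15504).
  Combine with x ≡ 3 (mod 7); new modulus lcm = 108528.
    Write x = 11839 + 15504·t and substitute into x ≡ 3 (mod 7): 15504·t ≡ 3 − 11839 = -11836 (mod 7).
    Reduce coefficients mod 7: 6·t ≡ 1 (mod 7).
    The inverse of 6 mod 7 is 6 (since 6·6 = 36 = 5·7 + 1), so t ≡ 6·1 = 6 ≡ 6 (mod 7).
    Then x = 11839 + 15504·6 = 104863, valid modulo lcm(15504, 7) = 108528: x ≡ 104863 (mod 108528).
Verify against each original: 104863 mod 3 = 1, 104863 mod 17 = 7, 104863 mod 19 = 2, 104863 mod 16 = 15, 104863 mod 7 = 3.

x ≡ 104863 (mod 108528).


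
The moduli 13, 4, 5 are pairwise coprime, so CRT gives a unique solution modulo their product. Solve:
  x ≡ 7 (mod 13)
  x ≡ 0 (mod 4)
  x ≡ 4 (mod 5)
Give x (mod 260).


Moduli 13, 4, 5 are pairwise coprime; by CRT there is a unique solution modulo M = 13 · 4 · 5 = 260.
Solve pairwise, accumulating the modulus:
  Start with x ≡ 7 (mod 13).
  Combine with x ≡ 0 (mod 4): since gcd(13, 4) = 1, we get a unique residue mod 52.
    Write x = 7 + 13·t and substitute into x ≡ 0 (mod 4): 13·t ≡ 0 − 7 = -7 (mod 4).
    Reduce coefficients mod 4: 1·t ≡ 1 (mod 4).
    So t ≡ 1 (mod 4).
    Then x = 7 + 13·1 = 20, valid modulo lcm(13, 4) = 52: x ≡ 20 (mod 52).
  Combine with x ≡ 4 (mod 5): since gcd(52, 5) = 1, we get a unique residue mod 260.
    Write x = 20 + 52·t and substitute into x ≡ 4 (mod 5): 52·t ≡ 4 − 20 = -16 (mod 5).
    Reduce coefficients mod 5: 2·t ≡ 4 (mod 5).
    The inverse of 2 mod 5 is 3 (since 2·3 = 6 = 1·5 + 1), so t ≡ 3·4 = 12 ≡ 2 (mod 5).
    Then x = 20 + 52·2 = 124, valid modulo lcm(52, 5) = 260: x ≡ 124 (mod 260).
Verify: 124 mod 13 = 7 ✓, 124 mod 4 = 0 ✓, 124 mod 5 = 4 ✓.

x ≡ 124 (mod 260).


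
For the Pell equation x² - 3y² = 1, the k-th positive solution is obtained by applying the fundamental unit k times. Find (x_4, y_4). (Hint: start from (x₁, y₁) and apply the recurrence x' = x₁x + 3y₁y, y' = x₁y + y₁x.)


Step 1: Find the fundamental solution (x₁, y₁) of x² - 3y² = 1.
  Expand √3 as a continued fraction. a₀ = ⌊√3⌋ = 1; iterate m_{k+1} = d_k·a_k − m_k, d_{k+1} = (3 − m_{k+1}²)/d_k, a_{k+1} = ⌊(a₀ + m_{k+1})/d_{k+1}⌋ (starting m₀ = 0, d₀ = 1), with convergents p_k = a_k·p_{k-1} + p_{k-2}, q_k = a_k·q_{k-1} + q_{k-2} (p₋₁ = 1, q₋₁ = 0):
  k = 0: a₀ = 1; p₀/q₀ = 1/1; p₀² − 3·q₀² = 1 − 3 = -2.
  k = 1: m = 1, d = 2, a = ⌊(1 + 1)/2⌋ = 1; p/q = (1·1 + 1)/(1·1 + 0) = 2/1; p² − 3·q² = 4 − 3 = 1.
  The first convergent with p² − 3·q² = 1 gives the fundamental solution (x₁, y₁) = (2, 1).
Step 2: Apply the recurrence (x_{n+1}, y_{n+1}) = (x₁x_n + 3y₁y_n, x₁y_n + y₁x_n) repeatedly.
  From (x_1, y_1) = (2, 1): x_2 = 2·2 + 3·1·1 = 7; y_2 = 2·1 + 1·2 = 4.
  From (x_2, y_2) = (7, 4): x_3 = 2·7 + 3·1·4 = 26; y_3 = 2·4 + 1·7 = 15.
  From (x_3, y_3) = (26, 15): x_4 = 2·26 + 3·1·15 = 97; y_4 = 2·15 + 1·26 = 56.
Step 3: Verify x_4² - 3·y_4² = 9409 - 9408 = 1 (should be 1). ✓

(x_1, y_1) = (2, 1); (x_4, y_4) = (97, 56).


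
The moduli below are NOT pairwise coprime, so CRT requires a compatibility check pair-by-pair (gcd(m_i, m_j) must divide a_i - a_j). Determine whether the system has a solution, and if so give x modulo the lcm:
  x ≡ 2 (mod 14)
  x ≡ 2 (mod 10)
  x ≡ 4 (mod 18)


Moduli 14, 10, 18 are not pairwise coprime, so CRT works modulo lcm(m_i) when all pairwise compatibility conditions hold.
Pairwise compatibility: gcd(m_i, m_j) must divide a_i - a_j for every pair.
Merge one congruence at a time:
  Start: x ≡ 2 (mod 14).
  Combine with x ≡ 2 (mod 10): gcd(14, 10) = 2; 2 - 2 = 0, which IS divisible by 2, so compatible.
    Write x = 2 + 14·t and substitute into x ≡ 2 (mod 10): 14·t ≡ 2 − 2 = 0 (mod 10).
    Divide the congruence (and modulus) by g = 2: 7·t ≡ 0 (mod 5).
    Reduce coefficients mod 5: 2·t ≡ 0 (mod 5).
    The inverse of 2 mod 5 is 3 (since 2·3 = 6 = 1·5 + 1), so t ≡ 3·0 = 0 ≡ 0 (mod 5).
    Then x = 2 + 14·0 = 2, valid modulo lcm(14, 10) = 70: x ≡ 2 (mod 70).
  Combine with x ≡ 4 (mod 18): gcd(70, 18) = 2; 4 - 2 = 2, which IS divisible by 2, so compatible.
    Write x = 2 + 70·t and substitute into x ≡ 4 (mod 18): 70·t ≡ 4 − 2 = 2 (mod 18).
    Divide the congruence (and modulus) by g = 2: 35·t ≡ 1 (mod 9).
    Reduce coefficients mod 9: 8·t ≡ 1 (mod 9).
    The inverse of 8 mod 9 is 8 (since 8·8 = 64 = 7·9 + 1), so t ≡ 8·1 = 8 ≡ 8 (mod 9).
    Then x = 2 + 70·8 = 562, valid modulo lcm(70, 18) = 630: x ≡ 562 (mod 630).
Verify: 562 mod 14 = 2, 562 mod 10 = 2, 562 mod 18 = 4.

x ≡ 562 (mod 630).


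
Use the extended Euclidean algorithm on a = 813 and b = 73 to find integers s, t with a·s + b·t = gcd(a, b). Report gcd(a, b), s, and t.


Euclidean algorithm on (813, 73) — divide until remainder is 0:
  813 = 11 · 73 + 10
  73 = 7 · 10 + 3
  10 = 3 · 3 + 1
  3 = 3 · 1 + 0
gcd(813, 73) = 1.
Track Bezout coefficients alongside the remainders: start with r₀ = 813 = a·1 + b·0 (s = 1, t = 0) and r₁ = 73 = a·0 + b·1 (s = 0, t = 1); each new remainder r_{k+1} = r_{k-1} − q_k·r_k inherits s_{k+1} = s_{k-1} − q_k·s_k, t_{k+1} = t_{k-1} − q_k·t_k, so r_k = a·s_k + b·t_k at every step:
  q = 11: r = 10, s = 1 − 11·0 = 1, t = 0 − 11·1 = -11  (check: 813·1 + 73·(-11) = 10)
  q = 7: r = 3, s = 0 − 7·1 = -7, t = 1 − 7·(-11) = 78  (check: 813·(-7) + 73·78 = 3)
  q = 3: r = 1, s = 1 − 3·(-7) = 22, t = -11 − 3·78 = -245  (check: 813·22 + 73·(-245) = 1)
The row with r = 1 (the gcd) gives the Bezout coefficients s = 22, t = -245.
Result: 813 · (22) + 73 · (-245) = 1.

gcd(813, 73) = 1; s = 22, t = -245 (check: 813·22 + 73·(-245) = 1).


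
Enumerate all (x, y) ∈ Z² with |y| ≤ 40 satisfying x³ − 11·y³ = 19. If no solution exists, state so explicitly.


The equation is x³ - 11y³ = 19. For fixed y, x³ = 11·y³ + 19, so a solution requires the RHS to be a perfect cube.
Strategy: iterate y from -40 to 40, compute RHS = 11·y³ + 19, and check whether it is a (positive or negative) perfect cube.
Check small values of y:
  y = 0: RHS = 19 is not a perfect cube.
  y = 1: RHS = 30 is not a perfect cube.
  y = -1: RHS = 8 = (2)³ ⇒ x = 2 works.
  y = 2: RHS = 107 is not a perfect cube.
  y = -2: RHS = -69 is not a perfect cube.
  y = 3: RHS = 316 is not a perfect cube.
  y = -3: RHS = -278 is not a perfect cube.
Continuing, at y = -9: RHS = -8000 = (-20)³ ⇒ x = -20 works.
Searching the remaining y in |y| ≤ 40 finds no further solutions.
Collected solutions: (2, -1), (-20, -9).

Solutions (with |y| ≤ 40): (2, -1), (-20, -9).


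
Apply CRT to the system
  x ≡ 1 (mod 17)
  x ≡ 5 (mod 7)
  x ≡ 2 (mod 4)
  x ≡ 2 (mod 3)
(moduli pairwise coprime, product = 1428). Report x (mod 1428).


Product of moduli M = 17 · 7 · 4 · 3 = 1428.
Merge one congruence at a time:
  Start: x ≡ 1 (mod 17).
  Combine with x ≡ 5 (mod 7); new modulus lcm = 119.
    Write x = 1 + 17·t and substitute into x ≡ 5 (mod 7): 17·t ≡ 5 − 1 = 4 (mod 7).
    Reduce coefficients mod 7: 3·t ≡ 4 (mod 7).
    The inverse of 3 mod 7 is 5 (since 3·5 = 15 = 2·7 + 1), so t ≡ 5·4 = 20 ≡ 6 (mod 7).
    Then x = 1 + 17·6 = 103, valid modulo lcm(17, 7) = 119: x ≡ 103 (mod 119).
  Combine with x ≡ 2 (mod 4); new modulus lcm = 476.
    Write x = 103 + 119·t and substitute into x ≡ 2 (mod 4): 119·t ≡ 2 − 103 = -101 (mod 4).
    Reduce coefficients mod 4: 3·t ≡ 3 (mod 4).
    The inverse of 3 mod 4 is 3 (since 3·3 = 9 = 2·4 + 1), so t ≡ 3·3 = 9 ≡ 1 (mod 4).
    Then x = 103 + 119·1 = 222, valid modulo lcm(119, 4) = 476: x ≡ 222 (mod 476).
  Combine with x ≡ 2 (mod 3); new modulus lcm = 1428.
    Write x = 222 + 476·t and substitute into x ≡ 2 (mod 3): 476·t ≡ 2 − 222 = -220 (mod 3).
    Reduce coefficients mod 3: 2·t ≡ 2 (mod 3).
    The inverse of 2 mod 3 is 2 (since 2·2 = 4 = 1·3 + 1), so t ≡ 2·2 = 4 ≡ 1 (mod 3).
    Then x = 222 + 476·1 = 698, valid modulo lcm(476, 3) = 1428: x ≡ 698 (mod 1428).
Verify against each original: 698 mod 17 = 1, 698 mod 7 = 5, 698 mod 4 = 2, 698 mod 3 = 2.

x ≡ 698 (mod 1428).


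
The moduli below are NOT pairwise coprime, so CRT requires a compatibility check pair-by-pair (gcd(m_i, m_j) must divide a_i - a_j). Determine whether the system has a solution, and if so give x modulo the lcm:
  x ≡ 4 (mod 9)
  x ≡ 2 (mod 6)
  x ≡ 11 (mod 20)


Moduli 9, 6, 20 are not pairwise coprime, so CRT works modulo lcm(m_i) when all pairwise compatibility conditions hold.
Pairwise compatibility: gcd(m_i, m_j) must divide a_i - a_j for every pair.
Merge one congruence at a time:
  Start: x ≡ 4 (mod 9).
  Combine with x ≡ 2 (mod 6): gcd(9, 6) = 3, and 2 - 4 = -2 is NOT divisible by 3.
    ⇒ system is inconsistent (no integer solution).

No solution (the system is inconsistent).


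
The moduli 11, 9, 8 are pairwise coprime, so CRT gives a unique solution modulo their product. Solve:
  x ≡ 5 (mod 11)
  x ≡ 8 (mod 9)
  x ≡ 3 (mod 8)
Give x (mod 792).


Moduli 11, 9, 8 are pairwise coprime; by CRT there is a unique solution modulo M = 11 · 9 · 8 = 792.
Solve pairwise, accumulating the modulus:
  Start with x ≡ 5 (mod 11).
  Combine with x ≡ 8 (mod 9): since gcd(11, 9) = 1, we get a unique residue mod 99.
    Write x = 5 + 11·t and substitute into x ≡ 8 (mod 9): 11·t ≡ 8 − 5 = 3 (mod 9).
    Reduce coefficients mod 9: 2·t ≡ 3 (mod 9).
    The inverse of 2 mod 9 is 5 (since 2·5 = 10 = 1·9 + 1), so t ≡ 5·3 = 15 ≡ 6 (mod 9).
    Then x = 5 + 11·6 = 71, valid modulo lcm(11, 9) = 99: x ≡ 71 (mod 99).
  Combine with x ≡ 3 (mod 8): since gcd(99, 8) = 1, we get a unique residue mod 792.
    Write x = 71 + 99·t and substitute into x ≡ 3 (mod 8): 99·t ≡ 3 − 71 = -68 (mod 8).
    Reduce coefficients mod 8: 3·t ≡ 4 (mod 8).
    The inverse of 3 mod 8 is 3 (since 3·3 = 9 = 1·8 + 1), so t ≡ 3·4 = 12 ≡ 4 (mod 8).
    Then x = 71 + 99·4 = 467, valid modulo lcm(99, 8) = 792: x ≡ 467 (mod 792).
Verify: 467 mod 11 = 5 ✓, 467 mod 9 = 8 ✓, 467 mod 8 = 3 ✓.

x ≡ 467 (mod 792).


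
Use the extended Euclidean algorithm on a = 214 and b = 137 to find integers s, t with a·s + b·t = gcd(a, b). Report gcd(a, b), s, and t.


Euclidean algorithm on (214, 137) — divide until remainder is 0:
  214 = 1 · 137 + 77
  137 = 1 · 77 + 60
  77 = 1 · 60 + 17
  60 = 3 · 17 + 9
  17 = 1 · 9 + 8
  9 = 1 · 8 + 1
  8 = 8 · 1 + 0
gcd(214, 137) = 1.
Track Bezout coefficients alongside the remainders: start with r₀ = 214 = a·1 + b·0 (s = 1, t = 0) and r₁ = 137 = a·0 + b·1 (s = 0, t = 1); each new remainder r_{k+1} = r_{k-1} − q_k·r_k inherits s_{k+1} = s_{k-1} − q_k·s_k, t_{k+1} = t_{k-1} − q_k·t_k, so r_k = a·s_k + b·t_k at every step:
  q = 1: r = 77, s = 1 − 1·0 = 1, t = 0 − 1·1 = -1  (check: 214·1 + 137·(-1) = 77)
  q = 1: r = 60, s = 0 − 1·1 = -1, t = 1 − 1·(-1) = 2  (check: 214·(-1) + 137·2 = 60)
  q = 1: r = 17, s = 1 − 1·(-1) = 2, t = -1 − 1·2 = -3  (check: 214·2 + 137·(-3) = 17)
  q = 3: r = 9, s = -1 − 3·2 = -7, t = 2 − 3·(-3) = 11  (check: 214·(-7) + 137·11 = 9)
  q = 1: r = 8, s = 2 − 1·(-7) = 9, t = -3 − 1·11 = -14  (check: 214·9 + 137·(-14) = 8)
  q = 1: r = 1, s = -7 − 1·9 = -16, t = 11 − 1·(-14) = 25  (check: 214·(-16) + 137·25 = 1)
The row with r = 1 (the gcd) gives the Bezout coefficients s = -16, t = 25.
Result: 214 · (-16) + 137 · (25) = 1.

gcd(214, 137) = 1; s = -16, t = 25 (check: 214·(-16) + 137·25 = 1).


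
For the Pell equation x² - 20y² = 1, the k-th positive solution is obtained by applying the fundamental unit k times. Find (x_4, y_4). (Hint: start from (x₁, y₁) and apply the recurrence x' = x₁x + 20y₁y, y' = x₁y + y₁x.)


Step 1: Find the fundamental solution (x₁, y₁) of x² - 20y² = 1.
  Expand √20 as a continued fraction. a₀ = ⌊√20⌋ = 4; iterate m_{k+1} = d_k·a_k − m_k, d_{k+1} = (20 − m_{k+1}²)/d_k, a_{k+1} = ⌊(a₀ + m_{k+1})/d_{k+1}⌋ (starting m₀ = 0, d₀ = 1), with convergents p_k = a_k·p_{k-1} + p_{k-2}, q_k = a_k·q_{k-1} + q_{k-2} (p₋₁ = 1, q₋₁ = 0):
  k = 0: a₀ = 4; p₀/q₀ = 4/1; p₀² − 20·q₀² = 16 − 20 = -4.
  k = 1: m = 4, d = 4, a = ⌊(4 + 4)/4⌋ = 2; p/q = (2·4 + 1)/(2·1 + 0) = 9/2; p² − 20·q² = 81 − 80 = 1.
  The first convergent with p² − 20·q² = 1 gives the fundamental solution (x₁, y₁) = (9, 2).
Step 2: Apply the recurrence (x_{n+1}, y_{n+1}) = (x₁x_n + 20y₁y_n, x₁y_n + y₁x_n) repeatedly.
  From (x_1, y_1) = (9, 2): x_2 = 9·9 + 20·2·2 = 161; y_2 = 9·2 + 2·9 = 36.
  From (x_2, y_2) = (161, 36): x_3 = 9·161 + 20·2·36 = 2889; y_3 = 9·36 + 2·161 = 646.
  From (x_3, y_3) = (2889, 646): x_4 = 9·2889 + 20·2·646 = 51841; y_4 = 9·646 + 2·2889 = 11592.
Step 3: Verify x_4² - 20·y_4² = 2687489281 - 2687489280 = 1 (should be 1). ✓

(x_1, y_1) = (9, 2); (x_4, y_4) = (51841, 11592).


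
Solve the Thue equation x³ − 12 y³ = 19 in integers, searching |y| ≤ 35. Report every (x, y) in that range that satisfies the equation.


The equation is x³ - 12y³ = 19. For fixed y, x³ = 12·y³ + 19, so a solution requires the RHS to be a perfect cube.
Strategy: iterate y from -35 to 35, compute RHS = 12·y³ + 19, and check whether it is a (positive or negative) perfect cube.
Check small values of y:
  y = 0: RHS = 19 is not a perfect cube.
  y = 1: RHS = 31 is not a perfect cube.
  y = -1: RHS = 7 is not a perfect cube.
  y = 2: RHS = 115 is not a perfect cube.
  y = -2: RHS = -77 is not a perfect cube.
  y = 3: RHS = 343 = (7)³ ⇒ x = 7 works.
  y = -3: RHS = -305 is not a perfect cube.
Continuing the search up to |y| = 35 finds no further solutions beyond those listed.
Collected solutions: (7, 3).

Solutions (with |y| ≤ 35): (7, 3).


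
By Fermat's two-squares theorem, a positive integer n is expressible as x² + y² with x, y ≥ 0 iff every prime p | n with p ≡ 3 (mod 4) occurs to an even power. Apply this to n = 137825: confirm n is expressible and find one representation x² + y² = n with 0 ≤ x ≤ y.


Step 1: Factor n = 137825 = 5^2 · 37 · 149.
Step 2: Check the mod-4 condition on each prime factor: 5 ≡ 1 (mod 4), exponent 2; 37 ≡ 1 (mod 4), exponent 1; 149 ≡ 1 (mod 4), exponent 1.
All primes ≡ 3 (mod 4) appear to even exponent (or don't appear), so by the two-squares theorem n IS expressible as a sum of two squares.
Step 3: Build a representation. Group n = k² · m with k = 5 and m = 37 · 149 = 5513 (a product of primes ≡ 1 (mod 4)); a representation of m scales to one of n via (k·x)² + (k·y)² = k²(x² + y²). Each prime p ≡ 1 (mod 4) is itself a sum of two squares; find a² by testing p − a² for a perfect square:
  37: 37 − 1² = 36 = 6² ⇒ 37 = 1² + 6².
  149: 149 − 1² = 148, 149 − 2² = 145, 149 − 3² = 140, 149 − 4² = 133, 149 − 5² = 124, 149 − 6² = 113, 149 − 7² = 100 = 10² ⇒ 149 = 7² + 10².
  Combine using the Brahmagupta–Fibonacci identity (a² + b²)(c² + d²) = (ac − bd)² + (ad + bc)² = (ac + bd)² + (ad − bc)²:
  37 · 149 = 5513: from (1² + 6²)(7² + 10²), take (1·7 − 6·10, 1·10 + 6·7) = (7 − 60, 10 + 42) = (-53, 52); dropping signs (only squares matter) gives (53, 52); check 53² + 52² = 2809 + 2704 = 5513 ✓.
  Scale by k = 5: (5·53, 5·52) = (265, 260).
Step 4: Order so x ≤ y and verify: 260² + 265² = 67600 + 70225 = 137825 = n. ✓

n = 137825 = 260² + 265² (one valid representation with x ≤ y).


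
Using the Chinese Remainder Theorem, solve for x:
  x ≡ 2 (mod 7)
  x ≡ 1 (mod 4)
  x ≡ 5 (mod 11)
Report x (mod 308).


Moduli 7, 4, 11 are pairwise coprime; by CRT there is a unique solution modulo M = 7 · 4 · 11 = 308.
Solve pairwise, accumulating the modulus:
  Start with x ≡ 2 (mod 7).
  Combine with x ≡ 1 (mod 4): since gcd(7, 4) = 1, we get a unique residue mod 28.
    Write x = 2 + 7·t and substitute into x ≡ 1 (mod 4): 7·t ≡ 1 − 2 = -1 (mod 4).
    Reduce coefficients mod 4: 3·t ≡ 3 (mod 4).
    The inverse of 3 mod 4 is 3 (since 3·3 = 9 = 2·4 + 1), so t ≡ 3·3 = 9 ≡ 1 (mod 4).
    Then x = 2 + 7·1 = 9, valid modulo lcm(7, 4) = 28: x ≡ 9 (mod 28).
  Combine with x ≡ 5 (mod 11): since gcd(28, 11) = 1, we get a unique residue mod 308.
    Write x = 9 + 28·t and substitute into x ≡ 5 (mod 11): 28·t ≡ 5 − 9 = -4 (mod 11).
    Reduce coefficients mod 11: 6·t ≡ 7 (mod 11).
    The inverse of 6 mod 11 is 2 (since 6·2 = 12 = 1·11 + 1), so t ≡ 2·7 = 14 ≡ 3 (mod 11).
    Then x = 9 + 28·3 = 93, valid modulo lcm(28, 11) = 308: x ≡ 93 (mod 308).
Verify: 93 mod 7 = 2 ✓, 93 mod 4 = 1 ✓, 93 mod 11 = 5 ✓.

x ≡ 93 (mod 308).


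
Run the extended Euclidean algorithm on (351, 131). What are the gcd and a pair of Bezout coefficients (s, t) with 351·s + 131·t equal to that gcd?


Euclidean algorithm on (351, 131) — divide until remainder is 0:
  351 = 2 · 131 + 89
  131 = 1 · 89 + 42
  89 = 2 · 42 + 5
  42 = 8 · 5 + 2
  5 = 2 · 2 + 1
  2 = 2 · 1 + 0
gcd(351, 131) = 1.
Track Bezout coefficients alongside the remainders: start with r₀ = 351 = a·1 + b·0 (s = 1, t = 0) and r₁ = 131 = a·0 + b·1 (s = 0, t = 1); each new remainder r_{k+1} = r_{k-1} − q_k·r_k inherits s_{k+1} = s_{k-1} − q_k·s_k, t_{k+1} = t_{k-1} − q_k·t_k, so r_k = a·s_k + b·t_k at every step:
  q = 2: r = 89, s = 1 − 2·0 = 1, t = 0 − 2·1 = -2  (check: 351·1 + 131·(-2) = 89)
  q = 1: r = 42, s = 0 − 1·1 = -1, t = 1 − 1·(-2) = 3  (check: 351·(-1) + 131·3 = 42)
  q = 2: r = 5, s = 1 − 2·(-1) = 3, t = -2 − 2·3 = -8  (check: 351·3 + 131·(-8) = 5)
  q = 8: r = 2, s = -1 − 8·3 = -25, t = 3 − 8·(-8) = 67  (check: 351·(-25) + 131·67 = 2)
  q = 2: r = 1, s = 3 − 2·(-25) = 53, t = -8 − 2·67 = -142  (check: 351·53 + 131·(-142) = 1)
The row with r = 1 (the gcd) gives the Bezout coefficients s = 53, t = -142.
Result: 351 · (53) + 131 · (-142) = 1.

gcd(351, 131) = 1; s = 53, t = -142 (check: 351·53 + 131·(-142) = 1).


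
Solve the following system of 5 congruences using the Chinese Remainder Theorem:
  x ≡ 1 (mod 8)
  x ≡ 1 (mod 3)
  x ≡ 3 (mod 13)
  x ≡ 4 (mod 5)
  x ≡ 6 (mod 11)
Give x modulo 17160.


Product of moduli M = 8 · 3 · 13 · 5 · 11 = 17160.
Merge one congruence at a time:
  Start: x ≡ 1 (mod 8).
  Combine with x ≡ 1 (mod 3); new modulus lcm = 24.
    Write x = 1 + 8·t and substitute into x ≡ 1 (mod 3): 8·t ≡ 1 − 1 = 0 (mod 3).
    Reduce coefficients mod 3: 2·t ≡ 0 (mod 3).
    The inverse of 2 mod 3 is 2 (since 2·2 = 4 = 1·3 + 1), so t ≡ 2·0 = 0 ≡ 0 (mod 3).
    Then x = 1 + 8·0 = 1, valid modulo lcm(8, 3) = 24: x ≡ 1 (mod 24).
  Combine with x ≡ 3 (mod 13); new modulus lcm = 312.
    Write x = 1 + 24·t and substitute into x ≡ 3 (mod 13): 24·t ≡ 3 − 1 = 2 (mod 13).
    Reduce coefficients mod 13: 11·t ≡ 2 (mod 13).
    The inverse of 11 mod 13 is 6 (since 11·6 = 66 = 5·13 + 1), so t ≡ 6·2 = 12 ≡ 12 (mod 13).
    Then x = 1 + 24·12 = 289, valid modulo lcm(24, 13) = 312: x ≡ 289 (mod 312).
  Combine with x ≡ 4 (mod 5); new modulus lcm = 1560.
    Write x = 289 + 312·t and substitute into x ≡ 4 (mod 5): 312·t ≡ 4 − 289 = -285 (mod 5).
    Reduce coefficients mod 5: 2·t ≡ 0 (mod 5).
    The inverse of 2 mod 5 is 3 (since 2·3 = 6 = 1·5 + 1), so t ≡ 3·0 = 0 ≡ 0 (mod 5).
    Then x = 289 + 312·0 = 289, valid modulo lcm(312, 5) = 1560: x ≡ 289 (mod 1560).
  Combine with x ≡ 6 (mod 11); new modulus lcm = 17160.
    Write x = 289 + 1560·t and substitute into x ≡ 6 (mod 11): 1560·t ≡ 6 − 289 = -283 (mod 11).
    Reduce coefficients mod 11: 9·t ≡ 3 (mod 11).
    The inverse of 9 mod 11 is 5 (since 9·5 = 45 = 4·11 + 1), so t ≡ 5·3 = 15 ≡ 4 (mod 11).
    Then x = 289 + 1560·4 = 6529, valid modulo lcm(1560, 11) = 17160: x ≡ 6529 (mod 17160).
Verify against each original: 6529 mod 8 = 1, 6529 mod 3 = 1, 6529 mod 13 = 3, 6529 mod 5 = 4, 6529 mod 11 = 6.

x ≡ 6529 (mod 17160).


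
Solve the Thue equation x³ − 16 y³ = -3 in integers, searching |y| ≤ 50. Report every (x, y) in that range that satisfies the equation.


The equation is x³ - 16y³ = -3. For fixed y, x³ = 16·y³ − 3, so a solution requires the RHS to be a perfect cube.
Strategy: iterate y from -50 to 50, compute RHS = 16·y³ − 3, and check whether it is a (positive or negative) perfect cube.
Check small values of y:
  y = 0: RHS = -3 is not a perfect cube.
  y = 1: RHS = 13 is not a perfect cube.
  y = -1: RHS = -19 is not a perfect cube.
  y = 2: RHS = 125 = (5)³ ⇒ x = 5 works.
  y = -2: RHS = -131 is not a perfect cube.
  y = 3: RHS = 429 is not a perfect cube.
  y = -3: RHS = -435 is not a perfect cube.
Continuing the search up to |y| = 50 finds no further solutions beyond those listed.
Collected solutions: (5, 2).

Solutions (with |y| ≤ 50): (5, 2).


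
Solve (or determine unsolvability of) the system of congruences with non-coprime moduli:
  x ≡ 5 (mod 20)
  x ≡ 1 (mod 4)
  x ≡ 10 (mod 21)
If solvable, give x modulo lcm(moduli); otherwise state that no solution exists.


Moduli 20, 4, 21 are not pairwise coprime, so CRT works modulo lcm(m_i) when all pairwise compatibility conditions hold.
Pairwise compatibility: gcd(m_i, m_j) must divide a_i - a_j for every pair.
Merge one congruence at a time:
  Start: x ≡ 5 (mod 20).
  Combine with x ≡ 1 (mod 4): gcd(20, 4) = 4; 1 - 5 = -4, which IS divisible by 4, so compatible.
    Write x = 5 + 20·t and substitute into x ≡ 1 (mod 4): 20·t ≡ 1 − 5 = -4 (mod 4).
    Divide the congruence (and modulus) by g = 4: 5·t ≡ -1 (mod 1).
    Modulo 1 every t works; take t = 0.
    Then x = 5 + 20·0 = 5, valid modulo lcm(20, 4) = 20: x ≡ 5 (mod 20).
  Combine with x ≡ 10 (mod 21): gcd(20, 21) = 1; 10 - 5 = 5, which IS divisible by 1, so compatible.
    Write x = 5 + 20·t and substitute into x ≡ 10 (mod 21): 20·t ≡ 10 − 5 = 5 (mod 21).
    The inverse of 20 mod 21 is 20 (since 20·20 = 400 = 19·21 + 1), so t ≡ 20·5 = 100 ≡ 16 (mod 21).
    Then x = 5 + 20·16 = 325, valid modulo lcm(20, 21) = 420: x ≡ 325 (mod 420).
Verify: 325 mod 20 = 5, 325 mod 4 = 1, 325 mod 21 = 10.

x ≡ 325 (mod 420).


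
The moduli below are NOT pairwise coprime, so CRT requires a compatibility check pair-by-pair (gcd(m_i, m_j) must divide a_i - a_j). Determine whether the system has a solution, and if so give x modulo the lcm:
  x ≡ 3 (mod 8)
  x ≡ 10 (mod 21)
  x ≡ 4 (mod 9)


Moduli 8, 21, 9 are not pairwise coprime, so CRT works modulo lcm(m_i) when all pairwise compatibility conditions hold.
Pairwise compatibility: gcd(m_i, m_j) must divide a_i - a_j for every pair.
Merge one congruence at a time:
  Start: x ≡ 3 (mod 8).
  Combine with x ≡ 10 (mod 21): gcd(8, 21) = 1; 10 - 3 = 7, which IS divisible by 1, so compatible.
    Write x = 3 + 8·t and substitute into x ≡ 10 (mod 21): 8·t ≡ 10 − 3 = 7 (mod 21).
    The inverse of 8 mod 21 is 8 (since 8·8 = 64 = 3·21 + 1), so t ≡ 8·7 = 56 ≡ 14 (mod 21).
    Then x = 3 + 8·14 = 115, valid modulo lcm(8, 21) = 168: x ≡ 115 (mod 168).
  Combine with x ≡ 4 (mod 9): gcd(168, 9) = 3; 4 - 115 = -111, which IS divisible by 3, so compatible.
    Write x = 115 + 168·t and substitute into x ≡ 4 (mod 9): 168·t ≡ 4 − 115 = -111 (mod 9).
    Divide the congruence (and modulus) by g = 3: 56·t ≡ -37 (mod 3).
    Reduce coefficients mod 3: 2·t ≡ 2 (mod 3).
    The inverse of 2 mod 3 is 2 (since 2·2 = 4 = 1·3 + 1), so t ≡ 2·2 = 4 ≡ 1 (mod 3).
    Then x = 115 + 168·1 = 283, valid modulo lcm(168, 9) = 504: x ≡ 283 (mod 504).
Verify: 283 mod 8 = 3, 283 mod 21 = 10, 283 mod 9 = 4.

x ≡ 283 (mod 504).


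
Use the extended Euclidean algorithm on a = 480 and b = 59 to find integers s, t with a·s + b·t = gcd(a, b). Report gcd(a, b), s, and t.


Euclidean algorithm on (480, 59) — divide until remainder is 0:
  480 = 8 · 59 + 8
  59 = 7 · 8 + 3
  8 = 2 · 3 + 2
  3 = 1 · 2 + 1
  2 = 2 · 1 + 0
gcd(480, 59) = 1.
Track Bezout coefficients alongside the remainders: start with r₀ = 480 = a·1 + b·0 (s = 1, t = 0) and r₁ = 59 = a·0 + b·1 (s = 0, t = 1); each new remainder r_{k+1} = r_{k-1} − q_k·r_k inherits s_{k+1} = s_{k-1} − q_k·s_k, t_{k+1} = t_{k-1} − q_k·t_k, so r_k = a·s_k + b·t_k at every step:
  q = 8: r = 8, s = 1 − 8·0 = 1, t = 0 − 8·1 = -8  (check: 480·1 + 59·(-8) = 8)
  q = 7: r = 3, s = 0 − 7·1 = -7, t = 1 − 7·(-8) = 57  (check: 480·(-7) + 59·57 = 3)
  q = 2: r = 2, s = 1 − 2·(-7) = 15, t = -8 − 2·57 = -122  (check: 480·15 + 59·(-122) = 2)
  q = 1: r = 1, s = -7 − 1·15 = -22, t = 57 − 1·(-122) = 179  (check: 480·(-22) + 59·179 = 1)
The row with r = 1 (the gcd) gives the Bezout coefficients s = -22, t = 179.
Result: 480 · (-22) + 59 · (179) = 1.

gcd(480, 59) = 1; s = -22, t = 179 (check: 480·(-22) + 59·179 = 1).


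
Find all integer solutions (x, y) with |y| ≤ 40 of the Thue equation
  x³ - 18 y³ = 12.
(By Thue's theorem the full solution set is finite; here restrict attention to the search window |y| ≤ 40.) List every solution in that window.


The equation is x³ - 18y³ = 12. For fixed y, x³ = 18·y³ + 12, so a solution requires the RHS to be a perfect cube.
Strategy: iterate y from -40 to 40, compute RHS = 18·y³ + 12, and check whether it is a (positive or negative) perfect cube.
Check small values of y:
  y = 0: RHS = 12 is not a perfect cube.
  y = 1: RHS = 30 is not a perfect cube.
  y = -1: RHS = -6 is not a perfect cube.
  y = 2: RHS = 156 is not a perfect cube.
  y = -2: RHS = -132 is not a perfect cube.
  y = 3: RHS = 498 is not a perfect cube.
  y = -3: RHS = -474 is not a perfect cube.
Continuing the search up to |y| = 40 finds no solutions either.
No (x, y) in the scanned range satisfies the equation.

No integer solutions with |y| ≤ 40.


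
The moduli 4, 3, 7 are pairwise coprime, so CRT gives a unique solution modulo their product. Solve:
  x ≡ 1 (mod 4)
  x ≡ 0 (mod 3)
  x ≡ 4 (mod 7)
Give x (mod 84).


Moduli 4, 3, 7 are pairwise coprime; by CRT there is a unique solution modulo M = 4 · 3 · 7 = 84.
Solve pairwise, accumulating the modulus:
  Start with x ≡ 1 (mod 4).
  Combine with x ≡ 0 (mod 3): since gcd(4, 3) = 1, we get a unique residue mod 12.
    Write x = 1 + 4·t and substitute into x ≡ 0 (mod 3): 4·t ≡ 0 − 1 = -1 (mod 3).
    Reduce coefficients mod 3: 1·t ≡ 2 (mod 3).
    So t ≡ 2 (mod 3).
    Then x = 1 + 4·2 = 9, valid modulo lcm(4, 3) = 12: x ≡ 9 (mod 12).
  Combine with x ≡ 4 (mod 7): since gcd(12, 7) = 1, we get a unique residue mod 84.
    Write x = 9 + 12·t and substitute into x ≡ 4 (mod 7): 12·t ≡ 4 − 9 = -5 (mod 7).
    Reduce coefficients mod 7: 5·t ≡ 2 (mod 7).
    The inverse of 5 mod 7 is 3 (since 5·3 = 15 = 2·7 + 1), so t ≡ 3·2 = 6 ≡ 6 (mod 7).
    Then x = 9 + 12·6 = 81, valid modulo lcm(12, 7) = 84: x ≡ 81 (mod 84).
Verify: 81 mod 4 = 1 ✓, 81 mod 3 = 0 ✓, 81 mod 7 = 4 ✓.

x ≡ 81 (mod 84).


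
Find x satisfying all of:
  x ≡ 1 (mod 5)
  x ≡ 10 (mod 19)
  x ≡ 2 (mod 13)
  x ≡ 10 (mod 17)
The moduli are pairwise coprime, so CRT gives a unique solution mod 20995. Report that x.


Product of moduli M = 5 · 19 · 13 · 17 = 20995.
Merge one congruence at a time:
  Start: x ≡ 1 (mod 5).
  Combine with x ≡ 10 (mod 19); new modulus lcm = 95.
    Write x = 1 + 5·t and substitute into x ≡ 10 (mod 19): 5·t ≡ 10 − 1 = 9 (mod 19).
    The inverse of 5 mod 19 is 4 (since 5·4 = 20 = 1·19 + 1), so t ≡ 4·9 = 36 ≡ 17 (mod 19).
    Then x = 1 + 5·17 = 86, valid modulo lcm(5, 19) = 95: x ≡ 86 (mod 95).
  Combine with x ≡ 2 (mod 13); new modulus lcm = 1235.
    Write x = 86 + 95·t and substitute into x ≡ 2 (mod 13): 95·t ≡ 2 − 86 = -84 (mod 13).
    Reduce coefficients mod 13: 4·t ≡ 7 (mod 13).
    The inverse of 4 mod 13 is 10 (since 4·10 = 40 = 3·13 + 1), so t ≡ 10·7 = 70 ≡ 5 (mod 13).
    Then x = 86 + 95·5 = 561, valid modulo lcm(95, 13) = 1235: x ≡ 561 (mod 1235).
  Combine with x ≡ 10 (mod 17); new modulus lcm = 20995.
    Write x = 561 + 1235·t and substitute into x ≡ 10 (mod 17): 1235·t ≡ 10 − 561 = -551 (mod 17).
    Reduce coefficients mod 17: 11·t ≡ 10 (mod 17).
    The inverse of 11 mod 17 is 14 (since 11·14 = 154 = 9·17 + 1), so t ≡ 14·10 = 140 ≡ 4 (mod 17).
    Then x = 561 + 1235·4 = 5501, valid modulo lcm(1235, 17) = 20995: x ≡ 5501 (mod 20995).
Verify against each original: 5501 mod 5 = 1, 5501 mod 19 = 10, 5501 mod 13 = 2, 5501 mod 17 = 10.

x ≡ 5501 (mod 20995).


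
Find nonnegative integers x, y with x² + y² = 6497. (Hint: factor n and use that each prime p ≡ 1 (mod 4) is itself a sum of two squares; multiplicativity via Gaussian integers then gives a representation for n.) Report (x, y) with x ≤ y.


Step 1: Factor n = 6497 = 73 · 89.
Step 2: Check the mod-4 condition on each prime factor: 73 ≡ 1 (mod 4), exponent 1; 89 ≡ 1 (mod 4), exponent 1.
All primes ≡ 3 (mod 4) appear to even exponent (or don't appear), so by the two-squares theorem n IS expressible as a sum of two squares.
Step 3: Build a representation. Here n = 73 · 89 is a product of primes ≡ 1 (mod 4). Each prime p ≡ 1 (mod 4) is itself a sum of two squares; find a² by testing p − a² for a perfect square:
  73: 73 − 1² = 72, 73 − 2² = 69, 73 − 3² = 64 = 8² ⇒ 73 = 3² + 8².
  89: 89 − 1² = 88, 89 − 2² = 85, 89 − 3² = 80, 89 − 4² = 73, 89 − 5² = 64 = 8² ⇒ 89 = 5² + 8².
  Combine using the Brahmagupta–Fibonacci identity (a² + b²)(c² + d²) = (ac − bd)² + (ad + bc)² = (ac + bd)² + (ad − bc)²:
  73 · 89 = 6497: from (3² + 8²)(5² + 8²), take (3·5 − 8·8, 3·8 + 8·5) = (15 − 64, 24 + 40) = (-49, 64); dropping signs (only squares matter) gives (49, 64); check 49² + 64² = 2401 + 4096 = 6497 ✓.
Step 4: Order so x ≤ y and verify: 49² + 64² = 2401 + 4096 = 6497 = n. ✓

n = 6497 = 49² + 64² (one valid representation with x ≤ y).


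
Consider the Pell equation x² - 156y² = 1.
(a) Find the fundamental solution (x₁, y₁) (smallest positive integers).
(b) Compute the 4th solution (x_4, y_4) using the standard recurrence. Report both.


Step 1: Find the fundamental solution (x₁, y₁) of x² - 156y² = 1.
  Expand √156 as a continued fraction. a₀ = ⌊√156⌋ = 12; iterate m_{k+1} = d_k·a_k − m_k, d_{k+1} = (156 − m_{k+1}²)/d_k, a_{k+1} = ⌊(a₀ + m_{k+1})/d_{k+1}⌋ (starting m₀ = 0, d₀ = 1), with convergents p_k = a_k·p_{k-1} + p_{k-2}, q_k = a_k·q_{k-1} + q_{k-2} (p₋₁ = 1, q₋₁ = 0):
  k = 0: a₀ = 12; p₀/q₀ = 12/1; p₀² − 156·q₀² = 144 − 156 = -12.
  k = 1: m = 12, d = 12, a = ⌊(12 + 12)/12⌋ = 2; p/q = (2·12 + 1)/(2·1 + 0) = 25/2; p² − 156·q² = 625 − 624 = 1.
  The first convergent with p² − 156·q² = 1 gives the fundamental solution (x₁, y₁) = (25, 2).
Step 2: Apply the recurrence (x_{n+1}, y_{n+1}) = (x₁x_n + 156y₁y_n, x₁y_n + y₁x_n) repeatedly.
  From (x_1, y_1) = (25, 2): x_2 = 25·25 + 156·2·2 = 1249; y_2 = 25·2 + 2·25 = 100.
  From (x_2, y_2) = (1249, 100): x_3 = 25·1249 + 156·2·100 = 62425; y_3 = 25·100 + 2·1249 = 4998.
  From (x_3, y_3) = (62425, 4998): x_4 = 25·62425 + 156·2·4998 = 3120001; y_4 = 25·4998 + 2·62425 = 249800.
Step 3: Verify x_4² - 156·y_4² = 9734406240001 - 9734406240000 = 1 (should be 1). ✓

(x_1, y_1) = (25, 2); (x_4, y_4) = (3120001, 249800).
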